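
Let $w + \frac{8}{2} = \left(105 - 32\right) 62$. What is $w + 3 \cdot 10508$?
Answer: $36046$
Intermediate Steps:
$w = 4522$ ($w = -4 + \left(105 - 32\right) 62 = -4 + 73 \cdot 62 = -4 + 4526 = 4522$)
$w + 3 \cdot 10508 = 4522 + 3 \cdot 10508 = 4522 + 31524 = 36046$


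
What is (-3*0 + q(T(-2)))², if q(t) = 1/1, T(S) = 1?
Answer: 1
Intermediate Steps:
q(t) = 1
(-3*0 + q(T(-2)))² = (-3*0 + 1)² = (0 + 1)² = 1² = 1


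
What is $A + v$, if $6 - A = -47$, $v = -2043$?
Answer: $-1990$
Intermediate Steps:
$A = 53$ ($A = 6 - -47 = 6 + 47 = 53$)
$A + v = 53 - 2043 = -1990$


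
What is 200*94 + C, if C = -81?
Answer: 18719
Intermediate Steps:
200*94 + C = 200*94 - 81 = 18800 - 81 = 18719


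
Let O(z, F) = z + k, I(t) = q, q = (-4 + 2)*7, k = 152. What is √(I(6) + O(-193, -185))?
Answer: I*√55 ≈ 7.4162*I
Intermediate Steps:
q = -14 (q = -2*7 = -14)
I(t) = -14
O(z, F) = 152 + z (O(z, F) = z + 152 = 152 + z)
√(I(6) + O(-193, -185)) = √(-14 + (152 - 193)) = √(-14 - 41) = √(-55) = I*√55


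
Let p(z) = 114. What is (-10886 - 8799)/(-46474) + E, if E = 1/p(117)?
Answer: 30139/69711 ≈ 0.43234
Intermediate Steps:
E = 1/114 ≈ 0.0087719
(-10886 - 8799)/(-46474) + E = (-10886 - 8799)/(-46474) + 1/114 = -19685*(-1/46474) + 1/114 = 19685/46474 + 1/114 = 30139/69711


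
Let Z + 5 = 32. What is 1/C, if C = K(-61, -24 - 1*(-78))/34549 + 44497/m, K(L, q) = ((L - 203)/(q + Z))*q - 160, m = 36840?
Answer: 1272785160/1524948613 ≈ 0.83464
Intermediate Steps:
Z = 27 (Z = -5 + 32 = 27)
K(L, q) = -160 + q*(-203 + L)/(27 + q) (K(L, q) = ((L - 203)/(q + 27))*q - 160 = ((-203 + L)/(27 + q))*q - 160 = q*(-203 + L)/(27 + q) - 160 = -160 + q*(-203 + L)/(27 + q))
C = 1524948613/1272785160 (C = ((-4320 - 363*(-24 - 1*(-78)) - 61*(-24 - 1*(-78)))/(27 + (-24 - 1*(-78))))/34549 + 44497/36840 = ((-4320 - 363*(-24 + 78) - 61*(-24 + 78))/(27 + (-24 + 78)))*(1/34549) + 44497*(1/36840) = ((-4320 - 363*54 - 61*54)/(27 + 54))*(1/34549) + 44497/36840 = ((-4320 - 19602 - 3294)/81)*(1/34549) + 44497/36840 = ((1/81)*(-27216))*(1/34549) + 44497/36840 = -336*1/34549 + 44497/36840 = -336/34549 + 44497/36840 = 1524948613/1272785160 ≈ 1.1981)
1/C = 1/(1524948613/1272785160) = 1272785160/1524948613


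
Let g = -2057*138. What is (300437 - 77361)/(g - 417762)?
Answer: -55769/175407 ≈ -0.31794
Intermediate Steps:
g = -283866
(300437 - 77361)/(g - 417762) = (300437 - 77361)/(-283866 - 417762) = 223076/(-701628) = 223076*(-1/701628) = -55769/175407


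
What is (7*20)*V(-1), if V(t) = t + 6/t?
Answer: -980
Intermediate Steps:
V(t) = t + 6/t
(7*20)*V(-1) = (7*20)*(-1 + 6/(-1)) = 140*(-1 + 6*(-1)) = 140*(-1 - 6) = 140*(-7) = -980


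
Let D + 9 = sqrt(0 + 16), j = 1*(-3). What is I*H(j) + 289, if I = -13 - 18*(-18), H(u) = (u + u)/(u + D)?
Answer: 2089/4 ≈ 522.25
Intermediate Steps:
j = -3
D = -5 (D = -9 + sqrt(0 + 16) = -9 + sqrt(16) = -9 + 4 = -5)
H(u) = 2*u/(-5 + u) (H(u) = (u + u)/(u - 5) = (2*u)/(-5 + u) = 2*u/(-5 + u))
I = 311 (I = -13 + 324 = 311)
I*H(j) + 289 = 311*(2*(-3)/(-5 - 3)) + 289 = 311*(2*(-3)/(-8)) + 289 = 311*(2*(-3)*(-1/8)) + 289 = 311*(3/4) + 289 = 933/4 + 289 = 2089/4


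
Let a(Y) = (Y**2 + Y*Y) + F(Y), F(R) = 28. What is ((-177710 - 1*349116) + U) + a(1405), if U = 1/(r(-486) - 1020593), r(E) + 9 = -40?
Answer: 3491873483783/1020642 ≈ 3.4213e+6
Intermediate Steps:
a(Y) = 28 + 2*Y**2 (a(Y) = (Y**2 + Y*Y) + 28 = (Y**2 + Y**2) + 28 = 2*Y**2 + 28 = 28 + 2*Y**2)
r(E) = -49 (r(E) = -9 - 40 = -49)
U = -1/1020642 (U = 1/(-49 - 1020593) = 1/(-1020642) = -1/1020642 ≈ -9.7977e-7)
((-177710 - 1*349116) + U) + a(1405) = ((-177710 - 1*349116) - 1/1020642) + (28 + 2*1405**2) = ((-177710 - 349116) - 1/1020642) + (28 + 2*1974025) = (-526826 - 1/1020642) + (28 + 3948050) = -537700742293/1020642 + 3948078 = 3491873483783/1020642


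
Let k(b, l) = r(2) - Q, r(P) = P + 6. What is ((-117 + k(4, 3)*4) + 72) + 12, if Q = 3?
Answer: -13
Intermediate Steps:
r(P) = 6 + P
k(b, l) = 5 (k(b, l) = (6 + 2) - 1*3 = 8 - 3 = 5)
((-117 + k(4, 3)*4) + 72) + 12 = ((-117 + 5*4) + 72) + 12 = ((-117 + 20) + 72) + 12 = (-97 + 72) + 12 = -25 + 12 = -13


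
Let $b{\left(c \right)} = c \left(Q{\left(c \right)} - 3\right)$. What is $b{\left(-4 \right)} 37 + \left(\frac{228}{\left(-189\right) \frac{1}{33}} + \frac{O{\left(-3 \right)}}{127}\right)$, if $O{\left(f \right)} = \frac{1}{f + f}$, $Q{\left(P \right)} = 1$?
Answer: $\frac{1366513}{5334} \approx 256.19$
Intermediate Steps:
$O{\left(f \right)} = \frac{1}{2 f}$
$b{\left(c \right)} = - 2 c$ ($b{\left(c \right)} = c \left(1 - 3\right) = c \left(-2\right) = - 2 c$)
$b{\left(-4 \right)} 37 + \left(\frac{228}{\left(-189\right) \frac{1}{33}} + \frac{O{\left(-3 \right)}}{127}\right) = \left(-2\right) \left(-4\right) 37 + \left(\frac{228}{\left(-189\right) \frac{1}{33}} + \frac{\frac{1}{2} \frac{1}{-3}}{127}\right) = 8 \cdot 37 + \left(\frac{228}{\left(-189\right) \frac{1}{33}} + \frac{1}{2} \left(- \frac{1}{3}\right) \frac{1}{127}\right) = 296 + \left(\frac{228}{- \frac{63}{11}} - \frac{1}{762}\right) = 296 + \left(228 \left(- \frac{11}{63}\right) - \frac{1}{762}\right) = 296 - \frac{212351}{5334} = \frac{1366513}{5334}$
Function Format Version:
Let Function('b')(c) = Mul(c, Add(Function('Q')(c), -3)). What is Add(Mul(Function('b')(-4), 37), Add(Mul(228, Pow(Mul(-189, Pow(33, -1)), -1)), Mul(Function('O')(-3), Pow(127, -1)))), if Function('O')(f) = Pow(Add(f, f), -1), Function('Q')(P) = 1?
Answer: Rational(1366513, 5334) ≈ 256.19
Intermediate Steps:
Function('O')(f) = Mul(Rational(1, 2), Pow(f, -1)) (Function('O')(f) = Pow(Mul(2, f), -1) = Mul(Rational(1, 2), Pow(f, -1)))
Function('b')(c) = Mul(-2, c) (Function('b')(c) = Mul(c, Add(1, -3)) = Mul(c, -2) = Mul(-2, c))
Add(Mul(Function('b')(-4), 37), Add(Mul(228, Pow(Mul(-189, Pow(33, -1)), -1)), Mul(Function('O')(-3), Pow(127, -1)))) = Add(Mul(Mul(-2, -4), 37), Add(Mul(228, Pow(Mul(-189, Pow(33, -1)), -1)), Mul(Mul(Rational(1, 2), Pow(-3, -1)), Pow(127, -1)))) = Add(Mul(8, 37), Add(Mul(228, Pow(Mul(-189, Rational(1, 33)), -1)), Mul(Mul(Rational(1, 2), Rational(-1, 3)), Rational(1, 127)))) = Add(296, Add(Mul(228, Pow(Rational(-63, 11), -1)), Mul(Rational(-1, 6), Rational(1, 127)))) = Add(296, Add(Mul(228, Rational(-11, 63)), Rational(-1, 762))) = Add(296, Add(Rational(-836, 21), Rational(-1, 762))) = Add(296, Rational(-212351, 5334)) = Rational(1366513, 5334)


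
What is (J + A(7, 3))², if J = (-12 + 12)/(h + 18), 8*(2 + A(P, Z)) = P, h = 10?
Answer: 81/64 ≈ 1.2656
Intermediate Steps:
A(P, Z) = -2 + P/8
J = 0 (J = (-12 + 12)/(10 + 18) = 0/28 = 0*(1/28) = 0)
(J + A(7, 3))² = (0 + (-2 + (⅛)*7))² = (0 + (-2 + 7/8))² = (0 - 9/8)² = (-9/8)² = 81/64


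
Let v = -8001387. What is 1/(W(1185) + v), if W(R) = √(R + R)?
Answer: -2667129/21340731307133 - √2370/64022193921399 ≈ -1.2498e-7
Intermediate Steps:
W(R) = √2*√R (W(R) = √(2*R) = √2*√R)
1/(W(1185) + v) = 1/(√2*√1185 - 8001387) = 1/(√2370 - 8001387) = 1/(-8001387 + √2370)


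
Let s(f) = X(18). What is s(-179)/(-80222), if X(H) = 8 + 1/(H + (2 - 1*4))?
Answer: -129/1283552 ≈ -0.00010050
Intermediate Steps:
X(H) = 8 + 1/(-2 + H) (X(H) = 8 + 1/(H + (2 - 4)) = 8 + 1/(H - 2) = 8 + 1/(-2 + H))
s(f) = 129/16 (s(f) = (-15 + 8*18)/(-2 + 18) = (-15 + 144)/16 = (1/16)*129 = 129/16)
s(-179)/(-80222) = (129/16)/(-80222) = (129/16)*(-1/80222) = -129/1283552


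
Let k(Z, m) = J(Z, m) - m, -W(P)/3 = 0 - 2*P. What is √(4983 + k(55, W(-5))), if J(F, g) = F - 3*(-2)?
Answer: √5074 ≈ 71.232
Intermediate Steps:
W(P) = 6*P (W(P) = -3*(0 - 2*P) = -(-6)*P = 6*P)
J(F, g) = 6 + F (J(F, g) = F + 6 = 6 + F)
k(Z, m) = 6 + Z - m (k(Z, m) = (6 + Z) - m = 6 + Z - m)
√(4983 + k(55, W(-5))) = √(4983 + (6 + 55 - 6*(-5))) = √(4983 + (6 + 55 - 1*(-30))) = √(4983 + (6 + 55 + 30)) = √(4983 + 91) = √5074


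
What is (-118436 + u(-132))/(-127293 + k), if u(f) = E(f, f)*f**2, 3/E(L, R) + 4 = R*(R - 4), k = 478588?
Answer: -531409264/1576260665 ≈ -0.33713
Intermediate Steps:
E(L, R) = 3/(-4 + R*(-4 + R)) (E(L, R) = 3/(-4 + R*(R - 4)) = 3/(-4 + R*(-4 + R)))
u(f) = 3*f**2/(-4 + f**2 - 4*f) (u(f) = (3/(-4 + f**2 - 4*f))*f**2 = 3*f**2/(-4 + f**2 - 4*f))
(-118436 + u(-132))/(-127293 + k) = (-118436 + 3*(-132)**2/(-4 + (-132)**2 - 4*(-132)))/(-127293 + 478588) = (-118436 + 3*17424/(-4 + 17424 + 528))/351295 = (-118436 + 3*17424/17948)*(1/351295) = (-118436 + 3*17424*(1/17948))*(1/351295) = (-118436 + 13068/4487)*(1/351295) = -531409264/4487*1/351295 = -531409264/1576260665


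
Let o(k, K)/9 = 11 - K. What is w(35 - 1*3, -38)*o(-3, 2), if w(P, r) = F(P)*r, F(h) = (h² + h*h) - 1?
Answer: -6300666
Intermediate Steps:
F(h) = -1 + 2*h² (F(h) = (h² + h²) - 1 = 2*h² - 1 = -1 + 2*h²)
w(P, r) = r*(-1 + 2*P²) (w(P, r) = (-1 + 2*P²)*r = r*(-1 + 2*P²))
o(k, K) = 99 - 9*K (o(k, K) = 9*(11 - K) = 99 - 9*K)
w(35 - 1*3, -38)*o(-3, 2) = (-38*(-1 + 2*(35 - 1*3)²))*(99 - 9*2) = (-38*(-1 + 2*(35 - 3)²))*(99 - 18) = -38*(-1 + 2*32²)*81 = -38*(-1 + 2*1024)*81 = -38*(-1 + 2048)*81 = -38*2047*81 = -77786*81 = -6300666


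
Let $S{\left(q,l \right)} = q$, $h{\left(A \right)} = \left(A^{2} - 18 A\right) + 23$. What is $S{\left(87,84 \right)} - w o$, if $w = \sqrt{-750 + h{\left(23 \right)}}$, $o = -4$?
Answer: $87 + 24 i \sqrt{17} \approx 87.0 + 98.955 i$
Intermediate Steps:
$h{\left(A \right)} = 23 + A^{2} - 18 A$
$w = 6 i \sqrt{17}$ ($w = \sqrt{-750 + \left(23 + 23^{2} - 414\right)} = \sqrt{-750 + \left(23 + 529 - 414\right)} = \sqrt{-750 + 138} = \sqrt{-612} = 6 i \sqrt{17} \approx 24.739 i$)
$S{\left(87,84 \right)} - w o = 87 - 6 i \sqrt{17} \left(-4\right) = 87 - - 24 i \sqrt{17} = 87 + 24 i \sqrt{17}$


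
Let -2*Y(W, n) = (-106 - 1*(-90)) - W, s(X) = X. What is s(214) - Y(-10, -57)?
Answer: 211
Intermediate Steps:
Y(W, n) = 8 + W/2 (Y(W, n) = -((-106 - 1*(-90)) - W)/2 = -((-106 + 90) - W)/2 = -(-16 - W)/2 = 8 + W/2)
s(214) - Y(-10, -57) = 214 - (8 + (1/2)*(-10)) = 214 - (8 - 5) = 214 - 1*3 = 214 - 3 = 211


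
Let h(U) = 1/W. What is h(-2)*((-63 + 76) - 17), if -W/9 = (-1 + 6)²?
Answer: 4/225 ≈ 0.017778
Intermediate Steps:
W = -225 (W = -9*(-1 + 6)² = -9*5² = -9*25 = -225)
h(U) = -1/225 (h(U) = 1/(-225) = -1/225)
h(-2)*((-63 + 76) - 17) = -((-63 + 76) - 17)/225 = -(13 - 17)/225 = -1/225*(-4) = 4/225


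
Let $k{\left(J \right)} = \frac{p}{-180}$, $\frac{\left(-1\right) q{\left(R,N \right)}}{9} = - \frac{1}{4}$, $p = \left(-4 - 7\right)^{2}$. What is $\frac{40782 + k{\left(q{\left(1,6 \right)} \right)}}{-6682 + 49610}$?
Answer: $\frac{7340639}{7727040} \approx 0.94999$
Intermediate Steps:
$p = 121$ ($p = \left(-11\right)^{2} = 121$)
$q{\left(R,N \right)} = \frac{9}{4}$ ($q{\left(R,N \right)} = - 9 \left(- \frac{1}{4}\right) = - 9 \left(\left(-1\right) \frac{1}{4}\right) = \left(-9\right) \left(- \frac{1}{4}\right) = \frac{9}{4}$)
$k{\left(J \right)} = - \frac{121}{180}$ ($k{\left(J \right)} = \frac{121}{-180} = 121 \left(- \frac{1}{180}\right) = - \frac{121}{180}$)
$\frac{40782 + k{\left(q{\left(1,6 \right)} \right)}}{-6682 + 49610} = \frac{40782 - \frac{121}{180}}{-6682 + 49610} = \frac{7340639}{180 \cdot 42928} = \frac{7340639}{180} \cdot \frac{1}{42928} = \frac{7340639}{7727040}$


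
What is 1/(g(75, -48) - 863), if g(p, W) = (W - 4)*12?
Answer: -1/1487 ≈ -0.00067249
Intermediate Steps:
g(p, W) = -48 + 12*W (g(p, W) = (-4 + W)*12 = -48 + 12*W)
1/(g(75, -48) - 863) = 1/((-48 + 12*(-48)) - 863) = 1/((-48 - 576) - 863) = 1/(-624 - 863) = 1/(-1487) = -1/1487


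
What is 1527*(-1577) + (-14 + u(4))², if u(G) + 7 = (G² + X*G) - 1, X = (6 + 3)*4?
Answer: -2389035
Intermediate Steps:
X = 36 (X = 9*4 = 36)
u(G) = -8 + G² + 36*G (u(G) = -7 + ((G² + 36*G) - 1) = -7 + (-1 + G² + 36*G) = -8 + G² + 36*G)
1527*(-1577) + (-14 + u(4))² = 1527*(-1577) + (-14 + (-8 + 4² + 36*4))² = -2408079 + (-14 + (-8 + 16 + 144))² = -2408079 + (-14 + 152)² = -2408079 + 138² = -2408079 + 19044 = -2389035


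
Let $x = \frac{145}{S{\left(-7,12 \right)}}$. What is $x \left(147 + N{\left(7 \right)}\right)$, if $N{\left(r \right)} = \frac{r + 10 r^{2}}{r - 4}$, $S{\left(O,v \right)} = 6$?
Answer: $\frac{68005}{9} \approx 7556.1$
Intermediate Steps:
$N{\left(r \right)} = \frac{r + 10 r^{2}}{-4 + r}$
$x = \frac{145}{6} \approx 24.167$
$x \left(147 + N{\left(7 \right)}\right) = \frac{145 \left(147 + \frac{7 \left(1 + 10 \cdot 7\right)}{-4 + 7}\right)}{6} = \frac{145 \left(147 + \frac{7 \left(1 + 70\right)}{3}\right)}{6} = \frac{145 \left(147 + 7 \cdot \frac{1}{3} \cdot 71\right)}{6} = \frac{145 \left(147 + \frac{497}{3}\right)}{6} = \frac{145}{6} \cdot \frac{938}{3} = \frac{68005}{9}$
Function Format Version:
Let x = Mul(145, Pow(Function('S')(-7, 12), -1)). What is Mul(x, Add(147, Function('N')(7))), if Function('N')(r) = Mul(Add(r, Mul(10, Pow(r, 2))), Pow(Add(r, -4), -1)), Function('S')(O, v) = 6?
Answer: Rational(68005, 9) ≈ 7556.1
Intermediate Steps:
Function('N')(r) = Mul(Pow(Add(-4, r), -1), Add(r, Mul(10, Pow(r, 2)))) (Function('N')(r) = Mul(Add(r, Mul(10, Pow(r, 2))), Pow(Add(-4, r), -1)) = Mul(Pow(Add(-4, r), -1), Add(r, Mul(10, Pow(r, 2)))))
x = Rational(145, 6) (x = Mul(145, Pow(6, -1)) = Mul(145, Rational(1, 6)) = Rational(145, 6) ≈ 24.167)
Mul(x, Add(147, Function('N')(7))) = Mul(Rational(145, 6), Add(147, Mul(7, Pow(Add(-4, 7), -1), Add(1, Mul(10, 7))))) = Mul(Rational(145, 6), Add(147, Mul(7, Pow(3, -1), Add(1, 70)))) = Mul(Rational(145, 6), Add(147, Mul(7, Rational(1, 3), 71))) = Mul(Rational(145, 6), Add(147, Rational(497, 3))) = Mul(Rational(145, 6), Rational(938, 3)) = Rational(68005, 9)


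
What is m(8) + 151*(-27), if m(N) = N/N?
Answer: -4076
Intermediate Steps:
m(N) = 1
m(8) + 151*(-27) = 1 + 151*(-27) = 1 - 4077 = -4076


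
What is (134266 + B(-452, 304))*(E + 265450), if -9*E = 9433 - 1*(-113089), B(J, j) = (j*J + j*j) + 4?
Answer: 202351086784/9 ≈ 2.2483e+10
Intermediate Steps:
B(J, j) = 4 + j**2 + J*j (B(J, j) = (J*j + j**2) + 4 = (j**2 + J*j) + 4 = 4 + j**2 + J*j)
E = -122522/9 (E = -(9433 - 1*(-113089))/9 = -(9433 + 113089)/9 = -1/9*122522 = -122522/9 ≈ -13614.)
(134266 + B(-452, 304))*(E + 265450) = (134266 + (4 + 304**2 - 452*304))*(-122522/9 + 265450) = (134266 + (4 + 92416 - 137408))*(2266528/9) = (134266 - 44988)*(2266528/9) = 89278*(2266528/9) = 202351086784/9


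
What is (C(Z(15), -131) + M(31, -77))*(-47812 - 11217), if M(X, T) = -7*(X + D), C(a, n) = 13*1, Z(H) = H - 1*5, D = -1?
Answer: 11628713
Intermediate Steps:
Z(H) = -5 + H (Z(H) = H - 5 = -5 + H)
C(a, n) = 13
M(X, T) = 7 - 7*X (M(X, T) = -7*(X - 1) = -7*(-1 + X) = 7 - 7*X)
(C(Z(15), -131) + M(31, -77))*(-47812 - 11217) = (13 + (7 - 7*31))*(-47812 - 11217) = (13 + (7 - 217))*(-59029) = (13 - 210)*(-59029) = -197*(-59029) = 11628713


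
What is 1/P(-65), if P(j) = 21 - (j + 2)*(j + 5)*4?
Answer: -1/15099 ≈ -6.6230e-5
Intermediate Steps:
P(j) = 21 - (2 + j)*(20 + 4*j) (P(j) = 21 - (2 + j)*(5 + j)*4 = 21 - (2 + j)*(20 + 4*j))
1/P(-65) = 1/(-19 - 28*(-65) - 4*(-65)²) = 1/(-19 + 1820 - 4*4225) = 1/(-19 + 1820 - 16900) = 1/(-15099) = -1/15099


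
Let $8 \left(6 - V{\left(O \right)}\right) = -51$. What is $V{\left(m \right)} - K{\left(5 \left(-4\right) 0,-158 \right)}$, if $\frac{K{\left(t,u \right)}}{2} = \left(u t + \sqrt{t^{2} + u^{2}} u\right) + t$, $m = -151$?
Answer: $\frac{399523}{8} \approx 49940.0$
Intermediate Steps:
$K{\left(t,u \right)} = 2 t + 2 t u + 2 u \sqrt{t^{2} + u^{2}}$ ($K{\left(t,u \right)} = 2 \left(\left(u t + \sqrt{t^{2} + u^{2}} u\right) + t\right) = 2 \left(\left(t u + u \sqrt{t^{2} + u^{2}}\right) + t\right) = 2 \left(t + t u + u \sqrt{t^{2} + u^{2}}\right) = 2 t + 2 t u + 2 u \sqrt{t^{2} + u^{2}}$)
$V{\left(O \right)} = \frac{99}{8}$ ($V{\left(O \right)} = 6 - - \frac{51}{8} = 6 + \frac{51}{8} = \frac{99}{8}$)
$V{\left(m \right)} - K{\left(5 \left(-4\right) 0,-158 \right)} = \frac{99}{8} - \left(2 \cdot 5 \left(-4\right) 0 + 2 \cdot 5 \left(-4\right) 0 \left(-158\right) + 2 \left(-158\right) \sqrt{\left(5 \left(-4\right) 0\right)^{2} + \left(-158\right)^{2}}\right) = \frac{99}{8} - \left(2 \left(\left(-20\right) 0\right) + 2 \left(\left(-20\right) 0\right) \left(-158\right) + 2 \left(-158\right) \sqrt{\left(\left(-20\right) 0\right)^{2} + 24964}\right) = \frac{99}{8} - \left(2 \cdot 0 + 2 \cdot 0 \left(-158\right) + 2 \left(-158\right) \sqrt{0^{2} + 24964}\right) = \frac{99}{8} - \left(0 + 0 + 2 \left(-158\right) \sqrt{0 + 24964}\right) = \frac{99}{8} - \left(0 + 0 + 2 \left(-158\right) \sqrt{24964}\right) = \frac{99}{8} - \left(0 + 0 + 2 \left(-158\right) 158\right) = \frac{99}{8} - \left(0 + 0 - 49928\right) = \frac{99}{8} - -49928 = \frac{99}{8} + 49928 = \frac{399523}{8}$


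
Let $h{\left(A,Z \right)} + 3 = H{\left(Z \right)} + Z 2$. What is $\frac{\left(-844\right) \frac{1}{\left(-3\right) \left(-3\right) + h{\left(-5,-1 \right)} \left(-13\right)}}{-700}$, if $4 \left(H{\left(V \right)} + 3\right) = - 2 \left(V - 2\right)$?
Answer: $\frac{422}{32725} \approx 0.012895$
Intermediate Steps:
$H{\left(V \right)} = -2 - \frac{V}{2}$ ($H{\left(V \right)} = -3 + \frac{\left(-2\right) \left(V - 2\right)}{4} = -3 + \frac{\left(-2\right) \left(-2 + V\right)}{4} = -3 + \frac{4 - 2 V}{4} = -3 - \left(-1 + \frac{V}{2}\right) = -2 - \frac{V}{2}$)
$h{\left(A,Z \right)} = -5 + \frac{3 Z}{2}$ ($h{\left(A,Z \right)} = -3 - \left(2 + \frac{Z}{2} - Z 2\right) = -3 + \left(\left(-2 - \frac{Z}{2}\right) + 2 Z\right) = -3 + \left(-2 + \frac{3 Z}{2}\right) = -5 + \frac{3 Z}{2}$)
$\frac{\left(-844\right) \frac{1}{\left(-3\right) \left(-3\right) + h{\left(-5,-1 \right)} \left(-13\right)}}{-700} = \frac{\left(-844\right) \frac{1}{\left(-3\right) \left(-3\right) + \left(-5 + \frac{3}{2} \left(-1\right)\right) \left(-13\right)}}{-700} = - \frac{844}{9 + \left(-5 - \frac{3}{2}\right) \left(-13\right)} \left(- \frac{1}{700}\right) = - \frac{844}{9 - - \frac{169}{2}} \left(- \frac{1}{700}\right) = - \frac{844}{9 + \frac{169}{2}} \left(- \frac{1}{700}\right) = - \frac{844}{\frac{187}{2}} \left(- \frac{1}{700}\right) = \left(-844\right) \frac{2}{187} \left(- \frac{1}{700}\right) = \left(- \frac{1688}{187}\right) \left(- \frac{1}{700}\right) = \frac{422}{32725}$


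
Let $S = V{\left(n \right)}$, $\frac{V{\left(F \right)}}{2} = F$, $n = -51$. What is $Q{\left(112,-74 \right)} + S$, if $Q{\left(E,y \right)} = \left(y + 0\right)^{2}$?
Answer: $5374$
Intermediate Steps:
$V{\left(F \right)} = 2 F$
$Q{\left(E,y \right)} = y^{2}$
$S = -102$ ($S = 2 \left(-51\right) = -102$)
$Q{\left(112,-74 \right)} + S = \left(-74\right)^{2} - 102 = 5476 - 102 = 5374$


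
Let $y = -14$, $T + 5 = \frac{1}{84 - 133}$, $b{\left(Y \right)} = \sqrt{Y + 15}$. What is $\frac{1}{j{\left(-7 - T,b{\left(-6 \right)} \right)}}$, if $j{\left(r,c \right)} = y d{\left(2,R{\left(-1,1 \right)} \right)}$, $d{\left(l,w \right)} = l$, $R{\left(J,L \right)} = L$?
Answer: $- \frac{1}{28} \approx -0.035714$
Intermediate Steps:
$b{\left(Y \right)} = \sqrt{15 + Y}$
$T = - \frac{246}{49}$ ($T = -5 + \frac{1}{84 - 133} = -5 + \frac{1}{-49} = -5 - \frac{1}{49} = - \frac{246}{49} \approx -5.0204$)
$j{\left(r,c \right)} = -28$ ($j{\left(r,c \right)} = \left(-14\right) 2 = -28$)
$\frac{1}{j{\left(-7 - T,b{\left(-6 \right)} \right)}} = \frac{1}{-28} = - \frac{1}{28}$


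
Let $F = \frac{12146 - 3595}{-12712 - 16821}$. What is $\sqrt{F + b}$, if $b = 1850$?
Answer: $\frac{\sqrt{1613313927967}}{29533} \approx 43.008$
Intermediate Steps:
$F = - \frac{8551}{29533}$ ($F = \frac{8551}{-29533} = 8551 \left(- \frac{1}{29533}\right) = - \frac{8551}{29533} \approx -0.28954$)
$\sqrt{F + b} = \sqrt{- \frac{8551}{29533} + 1850} = \sqrt{\frac{54627499}{29533}} = \frac{\sqrt{1613313927967}}{29533}$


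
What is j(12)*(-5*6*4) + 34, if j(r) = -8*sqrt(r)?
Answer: 34 + 1920*sqrt(3) ≈ 3359.5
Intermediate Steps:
j(12)*(-5*6*4) + 34 = (-16*sqrt(3))*(-5*6*4) + 34 = (-16*sqrt(3))*(-30*4) + 34 = -16*sqrt(3)*(-120) + 34 = 1920*sqrt(3) + 34 = 34 + 1920*sqrt(3)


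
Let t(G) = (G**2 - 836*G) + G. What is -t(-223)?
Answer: -235934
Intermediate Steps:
t(G) = G**2 - 835*G
-t(-223) = -(-223)*(-835 - 223) = -(-223)*(-1058) = -1*235934 = -235934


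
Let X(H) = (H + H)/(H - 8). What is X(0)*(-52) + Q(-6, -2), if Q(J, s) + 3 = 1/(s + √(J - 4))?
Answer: -22/7 - I*√10/14 ≈ -3.1429 - 0.22588*I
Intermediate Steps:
X(H) = 2*H/(-8 + H) (X(H) = (2*H)/(-8 + H) = 2*H/(-8 + H))
Q(J, s) = -3 + 1/(s + √(-4 + J)) (Q(J, s) = -3 + 1/(s + √(J - 4)) = -3 + 1/(s + √(-4 + J)))
X(0)*(-52) + Q(-6, -2) = (2*0/(-8 + 0))*(-52) + (1 - 3*(-2) - 3*√(-4 - 6))/(-2 + √(-4 - 6)) = (2*0/(-8))*(-52) + (1 + 6 - 3*I*√10)/(-2 + √(-10)) = (2*0*(-⅛))*(-52) + (1 + 6 - 3*I*√10)/(-2 + I*√10) = 0*(-52) + (1 + 6 - 3*I*√10)/(-2 + I*√10) = 0 + (7 - 3*I*√10)/(-2 + I*√10) = (7 - 3*I*√10)/(-2 + I*√10)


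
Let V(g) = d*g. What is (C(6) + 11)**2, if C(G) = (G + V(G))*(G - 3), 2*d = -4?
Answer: 49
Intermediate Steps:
d = -2 (d = (1/2)*(-4) = -2)
V(g) = -2*g
C(G) = -G*(-3 + G) (C(G) = (G - 2*G)*(G - 3) = (-G)*(-3 + G) = -G*(-3 + G))
(C(6) + 11)**2 = (6*(3 - 1*6) + 11)**2 = (6*(3 - 6) + 11)**2 = (6*(-3) + 11)**2 = (-18 + 11)**2 = (-7)**2 = 49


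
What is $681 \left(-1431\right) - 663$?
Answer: $-975174$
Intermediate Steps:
$681 \left(-1431\right) - 663 = -974511 - 663 = -975174$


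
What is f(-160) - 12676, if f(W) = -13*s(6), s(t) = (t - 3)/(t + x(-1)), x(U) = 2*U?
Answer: -50743/4 ≈ -12686.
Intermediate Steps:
s(t) = (-3 + t)/(-2 + t) (s(t) = (t - 3)/(t + 2*(-1)) = (-3 + t)/(t - 2) = (-3 + t)/(-2 + t))
f(W) = -39/4 (f(W) = -13*(-3 + 6)/(-2 + 6) = -13*3/4 = -13*¾ = -39/4)
f(-160) - 12676 = -39/4 - 12676 = -50743/4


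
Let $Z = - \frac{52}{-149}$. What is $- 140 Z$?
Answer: $- \frac{7280}{149} \approx -48.859$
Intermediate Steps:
$Z = \frac{52}{149}$ ($Z = \left(-52\right) \left(- \frac{1}{149}\right) = \frac{52}{149} \approx 0.34899$)
$- 140 Z = \left(-140\right) \frac{52}{149} = - \frac{7280}{149}$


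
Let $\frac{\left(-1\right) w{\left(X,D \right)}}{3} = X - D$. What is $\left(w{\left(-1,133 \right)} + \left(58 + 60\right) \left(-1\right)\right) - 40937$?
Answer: $-40653$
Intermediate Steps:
$w{\left(X,D \right)} = - 3 X + 3 D$ ($w{\left(X,D \right)} = - 3 \left(X - D\right) = - 3 X + 3 D$)
$\left(w{\left(-1,133 \right)} + \left(58 + 60\right) \left(-1\right)\right) - 40937 = \left(\left(\left(-3\right) \left(-1\right) + 3 \cdot 133\right) + \left(58 + 60\right) \left(-1\right)\right) - 40937 = \left(\left(3 + 399\right) + 118 \left(-1\right)\right) - 40937 = \left(402 - 118\right) - 40937 = 284 - 40937 = -40653$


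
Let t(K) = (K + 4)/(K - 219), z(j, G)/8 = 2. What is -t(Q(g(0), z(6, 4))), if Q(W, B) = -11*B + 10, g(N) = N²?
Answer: -162/385 ≈ -0.42078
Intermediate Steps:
z(j, G) = 16 (z(j, G) = 8*2 = 16)
Q(W, B) = 10 - 11*B
t(K) = (4 + K)/(-219 + K)
-t(Q(g(0), z(6, 4))) = -(4 + (10 - 11*16))/(-219 + (10 - 11*16)) = -(4 + (10 - 176))/(-219 + (10 - 176)) = -(4 - 166)/(-219 - 166) = -(-162)/(-385) = -(-1)*(-162)/385 = -1*162/385 = -162/385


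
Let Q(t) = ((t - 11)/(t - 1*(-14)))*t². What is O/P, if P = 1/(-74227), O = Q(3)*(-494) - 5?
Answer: -2633796641/17 ≈ -1.5493e+8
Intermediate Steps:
Q(t) = t²*(-11 + t)/(14 + t) (Q(t) = ((-11 + t)/(t + 14))*t² = ((-11 + t)/(14 + t))*t² = t²*(-11 + t)/(14 + t))
O = 35483/17 (O = (3²*(-11 + 3)/(14 + 3))*(-494) - 5 = (9*(-8)/17)*(-494) - 5 = (9*(1/17)*(-8))*(-494) - 5 = -72/17*(-494) - 5 = 35568/17 - 5 = 35483/17 ≈ 2087.2)
P = -1/74227 ≈ -1.3472e-5
O/P = 35483/(17*(-1/74227)) = (35483/17)*(-74227) = -2633796641/17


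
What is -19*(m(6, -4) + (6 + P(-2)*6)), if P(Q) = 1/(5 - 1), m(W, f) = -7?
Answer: -19/2 ≈ -9.5000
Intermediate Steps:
P(Q) = 1/4
-19*(m(6, -4) + (6 + P(-2)*6)) = -19*(-7 + (6 + (1/4)*6)) = -19*(-7 + (6 + 3/2)) = -19*(-7 + 15/2) = -19*1/2 = -19/2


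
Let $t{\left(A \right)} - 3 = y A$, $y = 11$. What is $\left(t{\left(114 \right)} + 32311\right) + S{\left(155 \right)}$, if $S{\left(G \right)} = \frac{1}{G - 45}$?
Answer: $\frac{3692481}{110} \approx 33568.0$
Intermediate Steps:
$t{\left(A \right)} = 3 + 11 A$
$S{\left(G \right)} = \frac{1}{-45 + G}$
$\left(t{\left(114 \right)} + 32311\right) + S{\left(155 \right)} = \left(\left(3 + 11 \cdot 114\right) + 32311\right) + \frac{1}{-45 + 155} = \left(\left(3 + 1254\right) + 32311\right) + \frac{1}{110} = \left(1257 + 32311\right) + \frac{1}{110} = 33568 + \frac{1}{110} = \frac{3692481}{110}$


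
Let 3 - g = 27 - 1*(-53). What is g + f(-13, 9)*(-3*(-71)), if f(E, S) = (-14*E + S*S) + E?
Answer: 53173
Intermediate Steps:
g = -77 (g = 3 - (27 - 1*(-53)) = 3 - (27 + 53) = 3 - 1*80 = 3 - 80 = -77)
f(E, S) = S² - 13*E (f(E, S) = (-14*E + S²) + E = (S² - 14*E) + E = S² - 13*E)
g + f(-13, 9)*(-3*(-71)) = -77 + (9² - 13*(-13))*(-3*(-71)) = -77 + (81 + 169)*213 = -77 + 250*213 = -77 + 53250 = 53173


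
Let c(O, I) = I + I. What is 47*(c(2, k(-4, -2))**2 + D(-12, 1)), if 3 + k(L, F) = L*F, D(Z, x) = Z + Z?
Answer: 3572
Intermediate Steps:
D(Z, x) = 2*Z
k(L, F) = -3 + F*L (k(L, F) = -3 + L*F = -3 + F*L)
c(O, I) = 2*I
47*(c(2, k(-4, -2))**2 + D(-12, 1)) = 47*((2*(-3 - 2*(-4)))**2 + 2*(-12)) = 47*((2*(-3 + 8))**2 - 24) = 47*((2*5)**2 - 24) = 47*(10**2 - 24) = 47*(100 - 24) = 47*76 = 3572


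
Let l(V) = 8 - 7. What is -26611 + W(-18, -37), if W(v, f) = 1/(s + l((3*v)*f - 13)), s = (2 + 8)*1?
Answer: -292720/11 ≈ -26611.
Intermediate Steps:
l(V) = 1
s = 10 (s = 10*1 = 10)
W(v, f) = 1/11 (W(v, f) = 1/(10 + 1) = 1/11)
-26611 + W(-18, -37) = -26611 + 1/11 = -292720/11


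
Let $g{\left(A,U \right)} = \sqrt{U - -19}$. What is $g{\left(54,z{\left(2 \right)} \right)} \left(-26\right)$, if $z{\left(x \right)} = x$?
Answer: $- 26 \sqrt{21} \approx -119.15$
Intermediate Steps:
$g{\left(A,U \right)} = \sqrt{19 + U}$ ($g{\left(A,U \right)} = \sqrt{U + \left(-2 + 21\right)} = \sqrt{U + 19} = \sqrt{19 + U}$)
$g{\left(54,z{\left(2 \right)} \right)} \left(-26\right) = \sqrt{19 + 2} \left(-26\right) = \sqrt{21} \left(-26\right) = - 26 \sqrt{21}$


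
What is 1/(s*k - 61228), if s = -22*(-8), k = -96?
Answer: -1/78124 ≈ -1.2800e-5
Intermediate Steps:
s = 176
1/(s*k - 61228) = 1/(176*(-96) - 61228) = 1/(-16896 - 61228) = 1/(-78124) = -1/78124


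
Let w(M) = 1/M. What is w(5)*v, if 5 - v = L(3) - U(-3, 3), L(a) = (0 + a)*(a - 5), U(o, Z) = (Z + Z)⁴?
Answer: 1307/5 ≈ 261.40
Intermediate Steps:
w(M) = 1/M
U(o, Z) = 16*Z⁴ (U(o, Z) = (2*Z)⁴ = 16*Z⁴)
L(a) = a*(-5 + a)
v = 1307 (v = 5 - (3*(-5 + 3) - 16*3⁴) = 5 - (3*(-2) - 16*81) = 5 - (-6 - 1*1296) = 5 - (-6 - 1296) = 5 - 1*(-1302) = 5 + 1302 = 1307)
w(5)*v = 1307/5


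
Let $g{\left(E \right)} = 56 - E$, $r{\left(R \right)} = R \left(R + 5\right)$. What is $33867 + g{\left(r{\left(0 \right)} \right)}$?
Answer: $33923$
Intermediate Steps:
$r{\left(R \right)} = R \left(5 + R\right)$
$33867 + g{\left(r{\left(0 \right)} \right)} = 33867 + \left(56 - 0 \left(5 + 0\right)\right) = 33867 + \left(56 - 0 \cdot 5\right) = 33867 + \left(56 - 0\right) = 33867 + \left(56 + 0\right) = 33867 + 56 = 33923$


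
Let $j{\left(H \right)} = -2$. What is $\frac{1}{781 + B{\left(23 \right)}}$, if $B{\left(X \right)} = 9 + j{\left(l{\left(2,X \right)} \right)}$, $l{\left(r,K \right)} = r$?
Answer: $\frac{1}{788} \approx 0.001269$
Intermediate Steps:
$B{\left(X \right)} = 7$ ($B{\left(X \right)} = 9 - 2 = 7$)
$\frac{1}{781 + B{\left(23 \right)}} = \frac{1}{781 + 7} = \frac{1}{788}$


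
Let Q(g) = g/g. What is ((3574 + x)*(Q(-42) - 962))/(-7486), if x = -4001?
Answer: -410347/7486 ≈ -54.815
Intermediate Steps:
Q(g) = 1
((3574 + x)*(Q(-42) - 962))/(-7486) = ((3574 - 4001)*(1 - 962))/(-7486) = -427*(-961)*(-1/7486) = 410347*(-1/7486) = -410347/7486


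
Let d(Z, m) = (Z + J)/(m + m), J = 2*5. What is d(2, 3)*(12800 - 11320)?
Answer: 2960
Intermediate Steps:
J = 10
d(Z, m) = (10 + Z)/(2*m) (d(Z, m) = (Z + 10)/(m + m) = (10 + Z)/((2*m)) = (10 + Z)*(1/(2*m)) = (10 + Z)/(2*m))
d(2, 3)*(12800 - 11320) = ((1/2)*(10 + 2)/3)*(12800 - 11320) = ((1/2)*(1/3)*12)*1480 = 2*1480 = 2960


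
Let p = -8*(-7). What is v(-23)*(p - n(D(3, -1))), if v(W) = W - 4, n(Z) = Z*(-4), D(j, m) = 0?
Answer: -1512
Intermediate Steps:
n(Z) = -4*Z
p = 56
v(W) = -4 + W
v(-23)*(p - n(D(3, -1))) = (-4 - 23)*(56 - (-4)*0) = -27*(56 - 1*0) = -27*(56 + 0) = -27*56 = -1512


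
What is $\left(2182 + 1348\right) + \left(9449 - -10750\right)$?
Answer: $23729$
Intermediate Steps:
$\left(2182 + 1348\right) + \left(9449 - -10750\right) = 3530 + \left(9449 + 10750\right) = 3530 + 20199 = 23729$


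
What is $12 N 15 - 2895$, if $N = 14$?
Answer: $-375$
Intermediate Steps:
$12 N 15 - 2895 = 12 \cdot 14 \cdot 15 - 2895 = 168 \cdot 15 - 2895 = 2520 - 2895 = -375$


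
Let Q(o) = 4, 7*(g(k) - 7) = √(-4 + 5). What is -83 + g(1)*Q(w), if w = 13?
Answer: -381/7 ≈ -54.429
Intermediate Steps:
g(k) = 50/7 (g(k) = 7 + √(-4 + 5)/7 = 7 + √1/7 = 7 + (⅐)*1 = 7 + ⅐ = 50/7)
-83 + g(1)*Q(w) = -83 + (50/7)*4 = -83 + 200/7 = -381/7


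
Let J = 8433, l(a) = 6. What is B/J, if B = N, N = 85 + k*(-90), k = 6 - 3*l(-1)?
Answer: 1165/8433 ≈ 0.13815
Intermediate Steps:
k = -12 (k = 6 - 3*6 = 6 - 18 = -12)
N = 1165 (N = 85 - 12*(-90) = 85 + 1080 = 1165)
B = 1165
B/J = 1165/8433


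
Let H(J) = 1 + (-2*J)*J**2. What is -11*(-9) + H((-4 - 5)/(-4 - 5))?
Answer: 98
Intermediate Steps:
H(J) = 1 - 2*J**3
-11*(-9) + H((-4 - 5)/(-4 - 5)) = -11*(-9) + (1 - 2*((-4 - 5)/(-4 - 5))**3) = 99 + (1 - 2*(-9/(-9))**3) = 99 + (1 - 2*(-9*(-1/9))**3) = 99 + (1 - 2*1**3) = 99 + (1 - 2*1) = 99 + (1 - 2) = 99 - 1 = 98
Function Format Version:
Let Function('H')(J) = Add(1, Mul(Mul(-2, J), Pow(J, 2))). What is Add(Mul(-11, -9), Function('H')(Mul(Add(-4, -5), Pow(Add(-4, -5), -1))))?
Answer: 98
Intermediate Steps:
Function('H')(J) = Add(1, Mul(-2, Pow(J, 3)))
Add(Mul(-11, -9), Function('H')(Mul(Add(-4, -5), Pow(Add(-4, -5), -1)))) = Add(Mul(-11, -9), Add(1, Mul(-2, Pow(Mul(Add(-4, -5), Pow(Add(-4, -5), -1)), 3)))) = Add(99, Add(1, Mul(-2, Pow(Mul(-9, Pow(-9, -1)), 3)))) = Add(99, Add(1, Mul(-2, Pow(Mul(-9, Rational(-1, 9)), 3)))) = Add(99, Add(1, Mul(-2, Pow(1, 3)))) = Add(99, Add(1, Mul(-2, 1))) = Add(99, Add(1, -2)) = Add(99, -1) = 98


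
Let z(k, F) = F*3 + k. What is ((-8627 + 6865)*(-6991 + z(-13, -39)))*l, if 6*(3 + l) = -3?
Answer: -43915207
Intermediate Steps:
z(k, F) = k + 3*F (z(k, F) = 3*F + k = k + 3*F)
l = -7/2 (l = -3 + (1/6)*(-3) = -3 - 1/2 = -7/2 ≈ -3.5000)
((-8627 + 6865)*(-6991 + z(-13, -39)))*l = ((-8627 + 6865)*(-6991 + (-13 + 3*(-39))))*(-7/2) = -1762*(-6991 + (-13 - 117))*(-7/2) = -1762*(-6991 - 130)*(-7/2) = -1762*(-7121)*(-7/2) = 12547202*(-7/2) = -43915207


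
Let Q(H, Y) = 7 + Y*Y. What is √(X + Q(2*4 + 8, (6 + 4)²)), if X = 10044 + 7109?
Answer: 2*√6790 ≈ 164.80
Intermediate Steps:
X = 17153
Q(H, Y) = 7 + Y²
√(X + Q(2*4 + 8, (6 + 4)²)) = √(17153 + (7 + ((6 + 4)²)²)) = √(17153 + (7 + (10²)²)) = √(17153 + (7 + 100²)) = √(17153 + (7 + 10000)) = √(17153 + 10007) = √27160 = 2*√6790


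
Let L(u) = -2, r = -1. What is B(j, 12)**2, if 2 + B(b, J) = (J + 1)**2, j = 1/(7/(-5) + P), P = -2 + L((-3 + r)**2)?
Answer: 27889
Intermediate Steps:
P = -4 (P = -2 - 2 = -4)
j = -5/27 (j = 1/(7/(-5) - 4) = 1/(7*(-1/5) - 4) = 1/(-7/5 - 4) = 1/(-27/5) = -5/27 ≈ -0.18519)
B(b, J) = -2 + (1 + J)**2 (B(b, J) = -2 + (J + 1)**2 = -2 + (1 + J)**2)
B(j, 12)**2 = (-2 + (1 + 12)**2)**2 = (-2 + 13**2)**2 = (-2 + 169)**2 = 167**2 = 27889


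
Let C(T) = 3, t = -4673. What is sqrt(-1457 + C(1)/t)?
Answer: 2*I*sqrt(7954104893)/4673 ≈ 38.171*I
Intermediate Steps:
sqrt(-1457 + C(1)/t) = sqrt(-1457 + 3/(-4673)) = sqrt(-1457 + 3*(-1/4673)) = sqrt(-1457 - 3/4673) = sqrt(-6808564/4673) = 2*I*sqrt(7954104893)/4673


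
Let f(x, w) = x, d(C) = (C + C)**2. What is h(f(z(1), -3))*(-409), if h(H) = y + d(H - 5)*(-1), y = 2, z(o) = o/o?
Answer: 25358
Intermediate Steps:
z(o) = 1
d(C) = 4*C**2 (d(C) = (2*C)**2 = 4*C**2)
h(H) = 2 - 4*(-5 + H)**2 (h(H) = 2 + (4*(H - 5)**2)*(-1) = 2 + (4*(-5 + H)**2)*(-1) = 2 - 4*(-5 + H)**2)
h(f(z(1), -3))*(-409) = (2 - 4*(-5 + 1)**2)*(-409) = (2 - 4*(-4)**2)*(-409) = (2 - 4*16)*(-409) = (2 - 64)*(-409) = -62*(-409) = 25358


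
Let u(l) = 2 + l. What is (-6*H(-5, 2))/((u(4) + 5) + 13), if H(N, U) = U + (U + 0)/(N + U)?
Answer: -⅓ ≈ -0.33333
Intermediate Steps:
H(N, U) = U + U/(N + U)
(-6*H(-5, 2))/((u(4) + 5) + 13) = (-12*(1 - 5 + 2)/(-5 + 2))/(((2 + 4) + 5) + 13) = (-12*(-2)/(-3))/((6 + 5) + 13) = (-12*(-1)*(-2)/3)/(11 + 13) = -6*4/3/24 = -8*1/24 = -⅓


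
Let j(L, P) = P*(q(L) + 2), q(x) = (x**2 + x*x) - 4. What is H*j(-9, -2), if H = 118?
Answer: -37760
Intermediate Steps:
q(x) = -4 + 2*x**2 (q(x) = (x**2 + x**2) - 4 = 2*x**2 - 4 = -4 + 2*x**2)
j(L, P) = P*(-2 + 2*L**2) (j(L, P) = P*((-4 + 2*L**2) + 2) = P*(-2 + 2*L**2))
H*j(-9, -2) = 118*(2*(-2)*(-1 + (-9)**2)) = 118*(2*(-2)*(-1 + 81)) = 118*(2*(-2)*80) = 118*(-320) = -37760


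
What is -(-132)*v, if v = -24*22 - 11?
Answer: -71148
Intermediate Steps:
v = -539 (v = -528 - 11 = -539)
-(-132)*v = -(-132)*(-539) = -132*539 = -71148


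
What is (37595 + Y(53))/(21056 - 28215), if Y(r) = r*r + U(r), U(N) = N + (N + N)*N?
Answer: -46075/7159 ≈ -6.4360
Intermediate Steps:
U(N) = N + 2*N² (U(N) = N + (2*N)*N = N + 2*N²)
Y(r) = r² + r*(1 + 2*r) (Y(r) = r*r + r*(1 + 2*r) = r² + r*(1 + 2*r))
(37595 + Y(53))/(21056 - 28215) = (37595 + 53*(1 + 3*53))/(21056 - 28215) = (37595 + 53*(1 + 159))/(-7159) = (37595 + 53*160)*(-1/7159) = (37595 + 8480)*(-1/7159) = 46075*(-1/7159) = -46075/7159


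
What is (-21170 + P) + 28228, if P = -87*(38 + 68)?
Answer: -2164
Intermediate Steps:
P = -9222 (P = -87*106 = -9222)
(-21170 + P) + 28228 = (-21170 - 9222) + 28228 = -30392 + 28228 = -2164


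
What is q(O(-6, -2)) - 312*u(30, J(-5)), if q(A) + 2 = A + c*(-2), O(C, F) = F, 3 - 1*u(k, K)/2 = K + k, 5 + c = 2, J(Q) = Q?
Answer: 13730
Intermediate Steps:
c = -3 (c = -5 + 2 = -3)
u(k, K) = 6 - 2*K - 2*k (u(k, K) = 6 - 2*(K + k) = 6 + (-2*K - 2*k) = 6 - 2*K - 2*k)
q(A) = 4 + A (q(A) = -2 + (A - 3*(-2)) = -2 + (A + 6) = -2 + (6 + A) = 4 + A)
q(O(-6, -2)) - 312*u(30, J(-5)) = (4 - 2) - 312*(6 - 2*(-5) - 2*30) = 2 - 312*(6 + 10 - 60) = 2 - 312*(-44) = 2 + 13728 = 13730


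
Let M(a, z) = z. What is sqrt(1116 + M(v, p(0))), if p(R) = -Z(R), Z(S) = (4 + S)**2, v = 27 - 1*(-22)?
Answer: 10*sqrt(11) ≈ 33.166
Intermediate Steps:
v = 49 (v = 27 + 22 = 49)
p(R) = -(4 + R)**2
sqrt(1116 + M(v, p(0))) = sqrt(1116 - (4 + 0)**2) = sqrt(1116 - 1*4**2) = sqrt(1116 - 1*16) = sqrt(1116 - 16) = sqrt(1100) = 10*sqrt(11)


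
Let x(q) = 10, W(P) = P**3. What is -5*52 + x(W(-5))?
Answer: -250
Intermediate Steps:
-5*52 + x(W(-5)) = -5*52 + 10 = -260 + 10 = -250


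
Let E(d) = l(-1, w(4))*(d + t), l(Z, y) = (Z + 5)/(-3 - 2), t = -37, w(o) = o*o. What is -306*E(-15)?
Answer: -63648/5 ≈ -12730.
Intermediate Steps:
w(o) = o²
l(Z, y) = -1 - Z/5 (l(Z, y) = (5 + Z)/(-5) = (5 + Z)*(-⅕) = -1 - Z/5)
E(d) = 148/5 - 4*d/5 (E(d) = (-1 - ⅕*(-1))*(d - 37) = (-1 + ⅕)*(-37 + d) = -4*(-37 + d)/5 = 148/5 - 4*d/5)
-306*E(-15) = -306*(148/5 - ⅘*(-15)) = -306*(148/5 + 12) = -306*208/5 = -63648/5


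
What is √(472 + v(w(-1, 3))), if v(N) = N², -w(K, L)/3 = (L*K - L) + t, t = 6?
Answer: 2*√118 ≈ 21.726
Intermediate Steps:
w(K, L) = -18 + 3*L - 3*K*L (w(K, L) = -3*((L*K - L) + 6) = -3*((K*L - L) + 6) = -3*((-L + K*L) + 6) = -3*(6 - L + K*L) = -18 + 3*L - 3*K*L)
√(472 + v(w(-1, 3))) = √(472 + (-18 + 3*3 - 3*(-1)*3)²) = √(472 + (-18 + 9 + 9)²) = √(472 + 0²) = √(472 + 0) = √472 = 2*√118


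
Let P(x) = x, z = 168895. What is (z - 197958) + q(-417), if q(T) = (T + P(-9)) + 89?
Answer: -29400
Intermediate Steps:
q(T) = 80 + T (q(T) = (T - 9) + 89 = (-9 + T) + 89 = 80 + T)
(z - 197958) + q(-417) = (168895 - 197958) + (80 - 417) = -29063 - 337 = -29400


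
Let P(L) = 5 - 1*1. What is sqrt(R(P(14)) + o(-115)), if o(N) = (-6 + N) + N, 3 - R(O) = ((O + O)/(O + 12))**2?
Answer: I*sqrt(933)/2 ≈ 15.273*I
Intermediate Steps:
P(L) = 4 (P(L) = 5 - 1 = 4)
R(O) = 3 - 4*O**2/(12 + O)**2 (R(O) = 3 - ((O + O)/(O + 12))**2 = 3 - ((2*O)/(12 + O))**2 = 3 - (2*O/(12 + O))**2 = 3 - 4*O**2/(12 + O)**2)
o(N) = -6 + 2*N
sqrt(R(P(14)) + o(-115)) = sqrt((3 - 4*4**2/(12 + 4)**2) + (-6 + 2*(-115))) = sqrt((3 - 4*16/16**2) + (-6 - 230)) = sqrt((3 - 4*16*1/256) - 236) = sqrt((3 - 1/4) - 236) = sqrt(11/4 - 236) = sqrt(-933/4) = I*sqrt(933)/2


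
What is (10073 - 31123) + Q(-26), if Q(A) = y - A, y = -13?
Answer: -21037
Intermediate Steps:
Q(A) = -13 - A
(10073 - 31123) + Q(-26) = (10073 - 31123) + (-13 - 1*(-26)) = -21050 + (-13 + 26) = -21050 + 13 = -21037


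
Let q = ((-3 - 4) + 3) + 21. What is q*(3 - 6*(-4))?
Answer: 459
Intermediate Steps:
q = 17 (q = (-7 + 3) + 21 = -4 + 21 = 17)
q*(3 - 6*(-4)) = 17*(3 - 6*(-4)) = 17*(3 + 24) = 17*27 = 459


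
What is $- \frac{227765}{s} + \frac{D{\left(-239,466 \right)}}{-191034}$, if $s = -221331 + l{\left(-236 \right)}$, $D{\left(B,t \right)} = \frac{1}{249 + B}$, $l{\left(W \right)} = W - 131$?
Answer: $\frac{217554184201}{211759278660} \approx 1.0274$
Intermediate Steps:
$l{\left(W \right)} = -131 + W$ ($l{\left(W \right)} = W - 131 = -131 + W$)
$s = -221698$ ($s = -221331 - 367 = -221698$)
$- \frac{227765}{s} + \frac{D{\left(-239,466 \right)}}{-191034} = - \frac{227765}{-221698} + \frac{1}{\left(249 - 239\right) \left(-191034\right)} = \left(-227765\right) \left(- \frac{1}{221698}\right) + \frac{1}{10} \left(- \frac{1}{191034}\right) = \frac{227765}{221698} + \frac{1}{10} \left(- \frac{1}{191034}\right) = \frac{227765}{221698} - \frac{1}{1910340} = \frac{217554184201}{211759278660}$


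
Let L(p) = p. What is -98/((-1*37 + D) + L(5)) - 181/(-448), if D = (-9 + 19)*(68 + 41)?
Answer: 73797/236992 ≈ 0.31139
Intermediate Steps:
D = 1090 (D = 10*109 = 1090)
-98/((-1*37 + D) + L(5)) - 181/(-448) = -98/((-1*37 + 1090) + 5) - 181/(-448) = -98/((-37 + 1090) + 5) - 181*(-1/448) = -98/(1053 + 5) + 181/448 = -98/1058 + 181/448 = -98*1/1058 + 181/448 = -49/529 + 181/448 = 73797/236992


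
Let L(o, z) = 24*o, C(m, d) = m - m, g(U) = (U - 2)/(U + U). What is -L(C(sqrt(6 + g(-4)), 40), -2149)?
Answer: 0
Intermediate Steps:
g(U) = (-2 + U)/(2*U) (g(U) = (-2 + U)/((2*U)) = (-2 + U)*(1/(2*U)) = (-2 + U)/(2*U))
C(m, d) = 0
-L(C(sqrt(6 + g(-4)), 40), -2149) = -24*0 = -1*0 = 0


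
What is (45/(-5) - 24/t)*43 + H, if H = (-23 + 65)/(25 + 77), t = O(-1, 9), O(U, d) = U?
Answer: 10972/17 ≈ 645.41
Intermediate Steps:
t = -1
H = 7/17 (H = 42/102 = 42*(1/102) = 7/17 ≈ 0.41176)
(45/(-5) - 24/t)*43 + H = (45/(-5) - 24/(-1))*43 + 7/17 = (45*(-⅕) - 24*(-1))*43 + 7/17 = (-9 + 24)*43 + 7/17 = 15*43 + 7/17 = 645 + 7/17 = 10972/17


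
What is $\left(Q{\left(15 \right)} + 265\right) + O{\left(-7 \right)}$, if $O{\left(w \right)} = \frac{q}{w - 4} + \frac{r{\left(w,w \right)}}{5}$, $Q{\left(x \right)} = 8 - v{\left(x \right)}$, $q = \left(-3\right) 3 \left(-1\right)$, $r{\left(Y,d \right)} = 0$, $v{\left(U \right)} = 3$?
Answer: $\frac{2961}{11} \approx 269.18$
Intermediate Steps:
$q = 9$ ($q = \left(-9\right) \left(-1\right) = 9$)
$Q{\left(x \right)} = 5$ ($Q{\left(x \right)} = 8 - 3 = 5$)
$O{\left(w \right)} = \frac{9}{-4 + w}$ ($O{\left(w \right)} = \frac{9}{w - 4} + \frac{0}{5} = \frac{9}{w - 4} + 0 \cdot \frac{1}{5} = \frac{9}{-4 + w} + 0 = \frac{9}{-4 + w}$)
$\left(Q{\left(15 \right)} + 265\right) + O{\left(-7 \right)} = \left(5 + 265\right) + \frac{9}{-4 - 7} = 270 + \frac{9}{-11} = 270 + 9 \left(- \frac{1}{11}\right) = 270 - \frac{9}{11} = \frac{2961}{11}$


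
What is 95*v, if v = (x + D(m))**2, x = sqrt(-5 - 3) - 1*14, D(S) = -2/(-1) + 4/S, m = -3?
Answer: 145160/9 - 15200*I*sqrt(2)/3 ≈ 16129.0 - 7165.4*I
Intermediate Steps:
D(S) = 2 + 4/S (D(S) = -2*(-1) + 4/S = 2 + 4/S)
x = -14 + 2*I*sqrt(2) (x = sqrt(-8) - 14 = 2*I*sqrt(2) - 14 = -14 + 2*I*sqrt(2) ≈ -14.0 + 2.8284*I)
v = (-40/3 + 2*I*sqrt(2))**2 (v = ((-14 + 2*I*sqrt(2)) + (2 + 4/(-3)))**2 = ((-14 + 2*I*sqrt(2)) + (2 + 4*(-1/3)))**2 = ((-14 + 2*I*sqrt(2)) + (2 - 4/3))**2 = ((-14 + 2*I*sqrt(2)) + 2/3)**2 = (-40/3 + 2*I*sqrt(2))**2 ≈ 169.78 - 75.425*I)
95*v = 95*(1528/9 - 160*I*sqrt(2)/3) = 145160/9 - 15200*I*sqrt(2)/3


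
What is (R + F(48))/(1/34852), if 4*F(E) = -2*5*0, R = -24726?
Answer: -861750552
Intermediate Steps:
F(E) = 0 (F(E) = (-2*5*0)/4 = (-10*0)/4 = (1/4)*0 = 0)
(R + F(48))/(1/34852) = (-24726 + 0)/(1/34852) = -24726/1/34852 = -24726*34852 = -861750552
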